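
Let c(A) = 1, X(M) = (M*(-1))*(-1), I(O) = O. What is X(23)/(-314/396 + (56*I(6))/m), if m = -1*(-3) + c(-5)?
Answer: 4554/16475 ≈ 0.27642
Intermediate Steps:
X(M) = M (X(M) = -M*(-1) = M)
m = 4 (m = -1*(-3) + 1 = 3 + 1 = 4)
X(23)/(-314/396 + (56*I(6))/m) = 23/(-314/396 + (56*6)/4) = 23/(-314*1/396 + 336*(¼)) = 23/(-157/198 + 84) = 23/(16475/198) = 23*(198/16475) = 4554/16475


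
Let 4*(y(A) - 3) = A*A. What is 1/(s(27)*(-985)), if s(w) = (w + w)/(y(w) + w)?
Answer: -283/70920 ≈ -0.0039904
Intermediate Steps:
y(A) = 3 + A²/4 (y(A) = 3 + (A*A)/4 = 3 + A²/4)
s(w) = 2*w/(3 + w + w²/4) (s(w) = (w + w)/((3 + w²/4) + w) = (2*w)/(3 + w + w²/4) = 2*w/(3 + w + w²/4))
1/(s(27)*(-985)) = 1/((8*27/(12 + 27² + 4*27))*(-985)) = -1/985/(8*27/(12 + 729 + 108)) = -1/985/(8*27/849) = -1/985/(8*27*(1/849)) = -1/985/(72/283) = (283/72)*(-1/985) = -283/70920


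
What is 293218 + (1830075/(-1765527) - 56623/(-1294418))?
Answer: 223365867333192773/761776642762 ≈ 2.9322e+5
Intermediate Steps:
293218 + (1830075/(-1765527) - 56623/(-1294418)) = 293218 + (1830075*(-1/1765527) - 56623*(-1/1294418)) = 293218 + (-610025/588509 + 56623/1294418) = 293218 - 756304195343/761776642762 = 223365867333192773/761776642762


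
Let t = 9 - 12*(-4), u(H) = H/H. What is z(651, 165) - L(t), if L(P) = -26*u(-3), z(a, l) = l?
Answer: 191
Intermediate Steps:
u(H) = 1
t = 57 (t = 9 + 48 = 57)
L(P) = -26 (L(P) = -26*1 = -26)
z(651, 165) - L(t) = 165 - 1*(-26) = 165 + 26 = 191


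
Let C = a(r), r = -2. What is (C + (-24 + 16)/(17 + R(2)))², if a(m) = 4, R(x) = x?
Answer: 4624/361 ≈ 12.809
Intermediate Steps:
C = 4
(C + (-24 + 16)/(17 + R(2)))² = (4 + (-24 + 16)/(17 + 2))² = (4 - 8/19)² = (68/19)² = 4624/361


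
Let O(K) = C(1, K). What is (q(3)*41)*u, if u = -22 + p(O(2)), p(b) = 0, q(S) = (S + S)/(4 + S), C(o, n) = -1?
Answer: -5412/7 ≈ -773.14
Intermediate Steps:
q(S) = 2*S/(4 + S) (q(S) = (2*S)/(4 + S) = 2*S/(4 + S))
O(K) = -1
u = -22 (u = -22 + 0 = -22)
(q(3)*41)*u = ((2*3/(4 + 3))*41)*(-22) = ((2*3/7)*41)*(-22) = ((2*3*(1/7))*41)*(-22) = ((6/7)*41)*(-22) = (246/7)*(-22) = -5412/7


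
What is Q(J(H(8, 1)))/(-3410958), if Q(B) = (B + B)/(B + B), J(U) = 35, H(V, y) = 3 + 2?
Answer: -1/3410958 ≈ -2.9317e-7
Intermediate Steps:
H(V, y) = 5
Q(B) = 1 (Q(B) = (2*B)/((2*B)) = (2*B)*(1/(2*B)) = 1)
Q(J(H(8, 1)))/(-3410958) = 1/(-3410958) = 1*(-1/3410958) = -1/3410958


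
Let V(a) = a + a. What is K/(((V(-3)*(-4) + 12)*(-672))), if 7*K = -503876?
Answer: 125969/42336 ≈ 2.9755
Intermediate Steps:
V(a) = 2*a
K = -503876/7 (K = (1/7)*(-503876) = -503876/7 ≈ -71982.)
K/(((V(-3)*(-4) + 12)*(-672))) = -503876*(-1/(672*((2*(-3))*(-4) + 12)))/7 = -503876*(-1/(672*(-6*(-4) + 12)))/7 = -503876*(-1/(672*(24 + 12)))/7 = -503876/(7*(36*(-672))) = -503876/7/(-24192) = -503876/7*(-1/24192) = 125969/42336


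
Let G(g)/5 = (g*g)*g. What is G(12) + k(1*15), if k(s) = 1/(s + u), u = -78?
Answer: 544319/63 ≈ 8640.0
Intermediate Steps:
G(g) = 5*g³ (G(g) = 5*((g*g)*g) = 5*(g²*g) = 5*g³)
k(s) = 1/(-78 + s) (k(s) = 1/(s - 78) = 1/(-78 + s))
G(12) + k(1*15) = 5*12³ + 1/(-78 + 1*15) = 5*1728 + 1/(-78 + 15) = 8640 + 1/(-63) = 8640 - 1/63 = 544319/63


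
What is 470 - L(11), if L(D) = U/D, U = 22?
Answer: 468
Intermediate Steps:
L(D) = 22/D
470 - L(11) = 470 - 22/11 = 470 - 1*2 = 470 - 2 = 468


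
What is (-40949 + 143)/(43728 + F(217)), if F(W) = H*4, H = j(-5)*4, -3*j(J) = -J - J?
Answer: -61209/65512 ≈ -0.93432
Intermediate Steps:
j(J) = 2*J/3 (j(J) = -(-J - J)/3 = -(-2)*J/3 = 2*J/3)
H = -40/3 (H = ((⅔)*(-5))*4 = -10/3*4 = -40/3 ≈ -13.333)
F(W) = -160/3 (F(W) = -40/3*4 = -160/3)
(-40949 + 143)/(43728 + F(217)) = (-40949 + 143)/(43728 - 160/3) = -40806/131024/3 = -40806*3/131024 = -61209/65512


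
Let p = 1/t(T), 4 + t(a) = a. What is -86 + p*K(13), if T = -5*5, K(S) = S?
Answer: -2507/29 ≈ -86.448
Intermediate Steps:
T = -25
t(a) = -4 + a
p = -1/29 (p = 1/(-4 - 25) = 1/(-29) = -1/29 ≈ -0.034483)
-86 + p*K(13) = -86 - 1/29*13 = -86 - 13/29 = -2507/29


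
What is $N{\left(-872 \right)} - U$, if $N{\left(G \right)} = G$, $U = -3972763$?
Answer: $3971891$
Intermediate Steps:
$N{\left(-872 \right)} - U = -872 - -3972763 = -872 + 3972763 = 3971891$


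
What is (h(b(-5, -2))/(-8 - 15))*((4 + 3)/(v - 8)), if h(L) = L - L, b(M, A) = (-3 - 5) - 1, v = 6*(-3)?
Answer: 0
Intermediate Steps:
v = -18
b(M, A) = -9 (b(M, A) = -8 - 1 = -9)
h(L) = 0
(h(b(-5, -2))/(-8 - 15))*((4 + 3)/(v - 8)) = (0/(-8 - 15))*((4 + 3)/(-18 - 8)) = (0/(-23))*(7/(-26)) = (-1/23*0)*(7*(-1/26)) = 0*(-7/26) = 0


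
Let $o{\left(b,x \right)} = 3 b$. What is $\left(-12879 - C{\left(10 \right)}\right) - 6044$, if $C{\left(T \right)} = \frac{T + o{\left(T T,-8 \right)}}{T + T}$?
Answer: $- \frac{37877}{2} \approx -18939.0$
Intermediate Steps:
$C{\left(T \right)} = \frac{T + 3 T^{2}}{2 T}$ ($C{\left(T \right)} = \frac{T + 3 T T}{T + T} = \frac{T + 3 T^{2}}{2 T}$)
$\left(-12879 - C{\left(10 \right)}\right) - 6044 = \left(-12879 - \left(\frac{1}{2} + \frac{3}{2} \cdot 10\right)\right) - 6044 = \left(-12879 - \left(\frac{1}{2} + 15\right)\right) - 6044 = \left(-12879 - \frac{31}{2}\right) - 6044 = - \frac{25789}{2} - 6044 = - \frac{37877}{2}$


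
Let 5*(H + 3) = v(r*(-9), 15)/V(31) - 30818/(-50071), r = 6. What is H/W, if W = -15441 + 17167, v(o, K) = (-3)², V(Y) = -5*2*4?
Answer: -29260519/17284509200 ≈ -0.0016929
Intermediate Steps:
V(Y) = -40 (V(Y) = -10*4 = -40)
v(o, K) = 9
H = -29260519/10014200 (H = -3 + (9/(-40) - 30818/(-50071))/5 = -3 + (9*(-1/40) - 30818*(-1/50071))/5 = -3 + (-9/40 + 30818/50071)/5 = -3 + (⅕)*(782081/2002840) = -3 + 782081/10014200 = -29260519/10014200 ≈ -2.9219)
W = 1726
H/W = -29260519/10014200/1726 = -29260519/10014200*1/1726 = -29260519/17284509200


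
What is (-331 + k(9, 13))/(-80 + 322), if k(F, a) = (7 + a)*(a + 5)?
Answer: 29/242 ≈ 0.11983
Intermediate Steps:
k(F, a) = (5 + a)*(7 + a) (k(F, a) = (7 + a)*(5 + a) = (5 + a)*(7 + a))
(-331 + k(9, 13))/(-80 + 322) = (-331 + (35 + 13² + 12*13))/(-80 + 322) = (-331 + (35 + 169 + 156))/242 = (-331 + 360)*(1/242) = 29*(1/242) = 29/242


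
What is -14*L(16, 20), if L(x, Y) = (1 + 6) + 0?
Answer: -98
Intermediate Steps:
L(x, Y) = 7 (L(x, Y) = 7 + 0 = 7)
-14*L(16, 20) = -14*7 = -98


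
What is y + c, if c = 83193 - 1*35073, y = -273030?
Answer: -224910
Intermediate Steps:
c = 48120 (c = 83193 - 35073 = 48120)
y + c = -273030 + 48120 = -224910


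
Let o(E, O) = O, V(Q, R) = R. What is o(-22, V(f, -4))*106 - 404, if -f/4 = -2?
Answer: -828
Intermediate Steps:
f = 8 (f = -4*(-2) = 8)
o(-22, V(f, -4))*106 - 404 = -4*106 - 404 = -424 - 404 = -828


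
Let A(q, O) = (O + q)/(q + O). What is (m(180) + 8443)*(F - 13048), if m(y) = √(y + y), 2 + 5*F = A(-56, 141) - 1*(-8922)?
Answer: -475501317/5 - 337914*√10/5 ≈ -9.5314e+7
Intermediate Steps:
A(q, O) = 1 (A(q, O) = (O + q)/(O + q) = 1)
F = 8921/5 (F = -⅖ + (1 - 1*(-8922))/5 = -⅖ + (1 + 8922)/5 = -⅖ + (⅕)*8923 = -⅖ + 8923/5 = 8921/5 ≈ 1784.2)
m(y) = √2*√y (m(y) = √(2*y) = √2*√y)
(m(180) + 8443)*(F - 13048) = (√2*√180 + 8443)*(8921/5 - 13048) = (√2*(6*√5) + 8443)*(-56319/5) = (6*√10 + 8443)*(-56319/5) = (8443 + 6*√10)*(-56319/5) = -475501317/5 - 337914*√10/5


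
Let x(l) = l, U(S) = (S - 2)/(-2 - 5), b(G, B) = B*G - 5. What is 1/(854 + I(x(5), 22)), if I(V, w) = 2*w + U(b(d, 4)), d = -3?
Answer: 7/6305 ≈ 0.0011102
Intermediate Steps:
b(G, B) = -5 + B*G
U(S) = 2/7 - S/7 (U(S) = (-2 + S)/(-7) = (-2 + S)*(-⅐) = 2/7 - S/7)
I(V, w) = 19/7 + 2*w (I(V, w) = 2*w + (2/7 - (-5 + 4*(-3))/7) = 2*w + (2/7 - (-5 - 12)/7) = 2*w + (2/7 - ⅐*(-17)) = 2*w + (2/7 + 17/7) = 2*w + 19/7 = 19/7 + 2*w)
1/(854 + I(x(5), 22)) = 1/(854 + (19/7 + 2*22)) = 1/(854 + (19/7 + 44)) = 1/(854 + 327/7) = 1/(6305/7) = 7/6305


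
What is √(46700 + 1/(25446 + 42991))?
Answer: 3*√24302799191193/68437 ≈ 216.10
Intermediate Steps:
√(46700 + 1/(25446 + 42991)) = √(46700 + 1/68437) = √(3196007901/68437) = 3*√24302799191193/68437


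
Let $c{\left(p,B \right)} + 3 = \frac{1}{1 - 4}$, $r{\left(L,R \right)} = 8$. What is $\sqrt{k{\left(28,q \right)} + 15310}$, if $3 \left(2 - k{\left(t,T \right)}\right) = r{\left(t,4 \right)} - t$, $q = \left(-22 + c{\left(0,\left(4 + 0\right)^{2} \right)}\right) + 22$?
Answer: $\frac{2 \sqrt{34467}}{3} \approx 123.77$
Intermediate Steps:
$c{\left(p,B \right)} = - \frac{10}{3}$ ($c{\left(p,B \right)} = -3 + \frac{1}{1 - 4} = -3 + \frac{1}{-3} = -3 - \frac{1}{3} = - \frac{10}{3}$)
$q = - \frac{10}{3}$ ($q = \left(-22 - \frac{10}{3}\right) + 22 = - \frac{76}{3} + 22 = - \frac{10}{3} \approx -3.3333$)
$k{\left(t,T \right)} = - \frac{2}{3} + \frac{t}{3}$ ($k{\left(t,T \right)} = 2 - \frac{8 - t}{3} = 2 + \left(- \frac{8}{3} + \frac{t}{3}\right) = - \frac{2}{3} + \frac{t}{3}$)
$\sqrt{k{\left(28,q \right)} + 15310} = \sqrt{\left(- \frac{2}{3} + \frac{1}{3} \cdot 28\right) + 15310} = \sqrt{\left(- \frac{2}{3} + \frac{28}{3}\right) + 15310} = \sqrt{\frac{26}{3} + 15310} = \sqrt{\frac{45956}{3}} = \frac{2 \sqrt{34467}}{3}$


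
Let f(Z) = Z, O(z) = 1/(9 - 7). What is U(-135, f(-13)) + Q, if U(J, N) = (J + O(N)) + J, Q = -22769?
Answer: -46077/2 ≈ -23039.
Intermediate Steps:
O(z) = 1/2
U(J, N) = 1/2 + 2*J (U(J, N) = (J + 1/2) + J = (1/2 + J) + J = 1/2 + 2*J)
U(-135, f(-13)) + Q = (1/2 + 2*(-135)) - 22769 = (1/2 - 270) - 22769 = -539/2 - 22769 = -46077/2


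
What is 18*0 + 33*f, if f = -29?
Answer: -957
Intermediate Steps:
18*0 + 33*f = 18*0 + 33*(-29) = 0 - 957 = -957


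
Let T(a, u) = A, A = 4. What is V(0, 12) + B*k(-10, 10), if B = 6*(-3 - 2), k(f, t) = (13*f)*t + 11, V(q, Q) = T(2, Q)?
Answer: 38674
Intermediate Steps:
T(a, u) = 4
V(q, Q) = 4
k(f, t) = 11 + 13*f*t (k(f, t) = 13*f*t + 11 = 11 + 13*f*t)
B = -30 (B = 6*(-5) = -30)
V(0, 12) + B*k(-10, 10) = 4 - 30*(11 + 13*(-10)*10) = 4 - 30*(11 - 1300) = 4 - 30*(-1289) = 4 + 38670 = 38674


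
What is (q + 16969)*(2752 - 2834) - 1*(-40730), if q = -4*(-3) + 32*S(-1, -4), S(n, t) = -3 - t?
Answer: -1354336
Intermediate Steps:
q = 44 (q = -4*(-3) + 32*(-3 - 1*(-4)) = 12 + 32*(-3 + 4) = 12 + 32*1 = 12 + 32 = 44)
(q + 16969)*(2752 - 2834) - 1*(-40730) = (44 + 16969)*(2752 - 2834) - 1*(-40730) = 17013*(-82) + 40730 = -1395066 + 40730 = -1354336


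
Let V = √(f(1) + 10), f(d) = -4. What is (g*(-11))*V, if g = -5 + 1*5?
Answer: 0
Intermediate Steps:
g = 0 (g = -5 + 5 = 0)
V = √6 (V = √(-4 + 10) = √6 ≈ 2.4495)
(g*(-11))*V = (0*(-11))*√6 = 0*√6 = 0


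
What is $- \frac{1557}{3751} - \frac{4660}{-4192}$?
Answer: $\frac{2738179}{3931048} \approx 0.69655$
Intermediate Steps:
$- \frac{1557}{3751} - \frac{4660}{-4192} = \left(-1557\right) \frac{1}{3751} - - \frac{1165}{1048} = - \frac{1557}{3751} + \frac{1165}{1048} = \frac{2738179}{3931048}$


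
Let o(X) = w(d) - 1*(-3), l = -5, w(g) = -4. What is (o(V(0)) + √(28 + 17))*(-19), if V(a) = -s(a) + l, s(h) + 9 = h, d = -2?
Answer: 19 - 57*√5 ≈ -108.46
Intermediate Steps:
s(h) = -9 + h
V(a) = 4 - a (V(a) = -(-9 + a) - 5 = (9 - a) - 5 = 4 - a)
o(X) = -1 (o(X) = -4 - 1*(-3) = -4 + 3 = -1)
(o(V(0)) + √(28 + 17))*(-19) = (-1 + √(28 + 17))*(-19) = (-1 + √45)*(-19) = (-1 + 3*√5)*(-19) = 19 - 57*√5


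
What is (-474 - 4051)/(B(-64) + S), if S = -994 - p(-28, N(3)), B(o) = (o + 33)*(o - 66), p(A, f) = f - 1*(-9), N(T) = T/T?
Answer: -4525/3026 ≈ -1.4954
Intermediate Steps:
N(T) = 1
p(A, f) = 9 + f (p(A, f) = f + 9 = 9 + f)
B(o) = (-66 + o)*(33 + o) (B(o) = (33 + o)*(-66 + o) = (-66 + o)*(33 + o))
S = -1004 (S = -994 - (9 + 1) = -994 - 1*10 = -994 - 10 = -1004)
(-474 - 4051)/(B(-64) + S) = (-474 - 4051)/((-2178 + (-64)² - 33*(-64)) - 1004) = -4525/((-2178 + 4096 + 2112) - 1004) = -4525/(4030 - 1004) = -4525/3026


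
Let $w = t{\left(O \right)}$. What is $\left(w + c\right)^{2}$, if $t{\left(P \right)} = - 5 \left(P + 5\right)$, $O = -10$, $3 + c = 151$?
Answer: $29929$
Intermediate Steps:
$c = 148$ ($c = -3 + 151 = 148$)
$t{\left(P \right)} = -25 - 5 P$ ($t{\left(P \right)} = - 5 \left(5 + P\right) = -25 - 5 P$)
$w = 25$ ($w = -25 - -50 = -25 + 50 = 25$)
$\left(w + c\right)^{2} = \left(25 + 148\right)^{2} = 173^{2} = 29929$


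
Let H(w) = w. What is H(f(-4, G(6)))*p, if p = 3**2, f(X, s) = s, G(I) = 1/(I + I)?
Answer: 3/4 ≈ 0.75000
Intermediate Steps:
G(I) = 1/(2*I)
p = 9
H(f(-4, G(6)))*p = ((1/2)/6)*9 = ((1/2)*(1/6))*9 = (1/12)*9 = 3/4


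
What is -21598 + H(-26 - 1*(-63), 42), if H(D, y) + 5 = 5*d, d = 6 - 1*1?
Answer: -21578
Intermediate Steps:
d = 5 (d = 6 - 1 = 5)
H(D, y) = 20 (H(D, y) = -5 + 5*5 = -5 + 25 = 20)
-21598 + H(-26 - 1*(-63), 42) = -21598 + 20 = -21578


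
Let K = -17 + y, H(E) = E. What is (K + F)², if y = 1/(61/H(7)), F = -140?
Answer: 91584900/3721 ≈ 24613.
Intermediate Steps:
y = 7/61 (y = 1/(61/7) = 7/61 ≈ 0.11475)
K = -1030/61 (K = -17 + 7/61 = -1030/61 ≈ -16.885)
(K + F)² = (-1030/61 - 140)² = (-9570/61)² = 91584900/3721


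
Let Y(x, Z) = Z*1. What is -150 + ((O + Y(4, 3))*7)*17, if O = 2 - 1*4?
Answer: -31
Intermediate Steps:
Y(x, Z) = Z
O = -2 (O = 2 - 4 = -2)
-150 + ((O + Y(4, 3))*7)*17 = -150 + ((-2 + 3)*7)*17 = -150 + (1*7)*17 = -150 + 7*17 = -150 + 119 = -31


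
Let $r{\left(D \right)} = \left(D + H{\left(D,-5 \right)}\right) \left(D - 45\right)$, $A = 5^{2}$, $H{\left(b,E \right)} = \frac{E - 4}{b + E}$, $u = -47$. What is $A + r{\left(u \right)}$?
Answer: $\frac{56330}{13} \approx 4333.1$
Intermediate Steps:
$H{\left(b,E \right)} = \frac{-4 + E}{E + b}$
$A = 25$
$r{\left(D \right)} = \left(-45 + D\right) \left(D - \frac{9}{-5 + D}\right)$ ($r{\left(D \right)} = \left(D + \frac{-4 - 5}{-5 + D}\right) \left(D - 45\right) = \left(D + \frac{1}{-5 + D} \left(-9\right)\right) \left(-45 + D\right) = \left(D - \frac{9}{-5 + D}\right) \left(-45 + D\right) = \left(-45 + D\right) \left(D - \frac{9}{-5 + D}\right)$)
$A + r{\left(u \right)} = 25 + \frac{405 - -423 - 47 \left(-45 - 47\right) \left(-5 - 47\right)}{-5 - 47} = 25 + \frac{405 + 423 - \left(-4324\right) \left(-52\right)}{-52} = 25 - \frac{405 + 423 - 224848}{52} = 25 - - \frac{56005}{13} = 25 + \frac{56005}{13} = \frac{56330}{13}$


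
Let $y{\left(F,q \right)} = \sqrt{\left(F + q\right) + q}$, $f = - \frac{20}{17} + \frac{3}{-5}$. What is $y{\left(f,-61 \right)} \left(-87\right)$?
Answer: $- \frac{261 i \sqrt{99365}}{85} \approx - 967.92 i$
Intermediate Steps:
$f = - \frac{151}{85}$ ($f = \left(-20\right) \frac{1}{17} + 3 \left(- \frac{1}{5}\right) = - \frac{20}{17} - \frac{3}{5} = - \frac{151}{85} \approx -1.7765$)
$y{\left(F,q \right)} = \sqrt{F + 2 q}$
$y{\left(f,-61 \right)} \left(-87\right) = \sqrt{- \frac{151}{85} + 2 \left(-61\right)} \left(-87\right) = \sqrt{- \frac{151}{85} - 122} \left(-87\right) = \sqrt{- \frac{10521}{85}} \left(-87\right) = \frac{3 i \sqrt{99365}}{85} \left(-87\right) = - \frac{261 i \sqrt{99365}}{85}$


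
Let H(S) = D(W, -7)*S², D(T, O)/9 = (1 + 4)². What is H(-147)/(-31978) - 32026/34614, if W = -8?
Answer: -84659130389/553443246 ≈ -152.97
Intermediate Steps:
D(T, O) = 225 (D(T, O) = 9*(1 + 4)² = 9*5² = 9*25 = 225)
H(S) = 225*S²
H(-147)/(-31978) - 32026/34614 = (225*(-147)²)/(-31978) - 32026/34614 = (225*21609)*(-1/31978) - 32026*1/34614 = 4862025*(-1/31978) - 16013/17307 = -4862025/31978 - 16013/17307 = -84659130389/553443246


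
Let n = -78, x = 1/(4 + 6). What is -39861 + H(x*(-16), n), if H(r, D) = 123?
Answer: -39738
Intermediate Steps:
x = ⅒ (x = 1/10 = ⅒ ≈ 0.10000)
-39861 + H(x*(-16), n) = -39861 + 123 = -39738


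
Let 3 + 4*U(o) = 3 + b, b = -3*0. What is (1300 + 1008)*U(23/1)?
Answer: 0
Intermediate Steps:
b = 0
U(o) = 0 (U(o) = -¾ + (3 + 0)/4 = -¾ + (¼)*3 = -¾ + ¾ = 0)
(1300 + 1008)*U(23/1) = (1300 + 1008)*0 = 2308*0 = 0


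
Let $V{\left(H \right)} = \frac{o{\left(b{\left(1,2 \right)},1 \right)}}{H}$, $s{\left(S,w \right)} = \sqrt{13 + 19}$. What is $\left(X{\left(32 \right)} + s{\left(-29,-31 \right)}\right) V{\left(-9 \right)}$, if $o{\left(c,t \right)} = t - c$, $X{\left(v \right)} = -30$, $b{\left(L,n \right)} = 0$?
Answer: $\frac{10}{3} - \frac{4 \sqrt{2}}{9} \approx 2.7048$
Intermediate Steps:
$s{\left(S,w \right)} = 4 \sqrt{2}$ ($s{\left(S,w \right)} = \sqrt{32} = 4 \sqrt{2}$)
$V{\left(H \right)} = \frac{1}{H}$ ($V{\left(H \right)} = \frac{1 - 0}{H} = \frac{1 + 0}{H} = 1 \frac{1}{H} = \frac{1}{H}$)
$\left(X{\left(32 \right)} + s{\left(-29,-31 \right)}\right) V{\left(-9 \right)} = \frac{-30 + 4 \sqrt{2}}{-9} = \left(-30 + 4 \sqrt{2}\right) \left(- \frac{1}{9}\right) = \frac{10}{3} - \frac{4 \sqrt{2}}{9}$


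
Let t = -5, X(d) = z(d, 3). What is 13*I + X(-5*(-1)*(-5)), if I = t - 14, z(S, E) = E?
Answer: -244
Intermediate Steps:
X(d) = 3
I = -19 (I = -5 - 14 = -19)
13*I + X(-5*(-1)*(-5)) = 13*(-19) + 3 = -247 + 3 = -244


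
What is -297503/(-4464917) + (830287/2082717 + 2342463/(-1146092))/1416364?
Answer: 1005792519064650881357749/15095170151317495984831632 ≈ 0.066630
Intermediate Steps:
-297503/(-4464917) + (830287/2082717 + 2342463/(-1146092))/1416364 = -297503*(-1/4464917) + (830287*(1/2082717) + 2342463*(-1/1146092))*(1/1416364) = 297503/4464917 + (830287/2082717 - 2342463/1146092)*(1/1416364) = 297503/4464917 - 3927102223567/2386985291964*1/1416364 = 297503/4464917 - 3927102223567/3380840036067298896 = 1005792519064650881357749/15095170151317495984831632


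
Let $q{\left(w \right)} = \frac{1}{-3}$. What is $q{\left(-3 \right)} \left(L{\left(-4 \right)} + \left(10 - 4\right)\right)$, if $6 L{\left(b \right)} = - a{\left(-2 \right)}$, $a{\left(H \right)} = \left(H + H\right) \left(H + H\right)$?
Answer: $- \frac{10}{9} \approx -1.1111$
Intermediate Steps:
$a{\left(H \right)} = 4 H^{2}$ ($a{\left(H \right)} = 2 H 2 H = 4 H^{2}$)
$L{\left(b \right)} = - \frac{8}{3}$ ($L{\left(b \right)} = \frac{\left(-1\right) 4 \left(-2\right)^{2}}{6} = \frac{\left(-1\right) 4 \cdot 4}{6} = \frac{\left(-1\right) 16}{6} = \frac{1}{6} \left(-16\right) = - \frac{8}{3}$)
$q{\left(w \right)} = - \frac{1}{3}$
$q{\left(-3 \right)} \left(L{\left(-4 \right)} + \left(10 - 4\right)\right) = - \frac{- \frac{8}{3} + \left(10 - 4\right)}{3} = - \frac{- \frac{8}{3} + 6}{3} = \left(- \frac{1}{3}\right) \frac{10}{3} = - \frac{10}{9}$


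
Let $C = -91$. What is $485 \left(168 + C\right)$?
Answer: $37345$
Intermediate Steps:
$485 \left(168 + C\right) = 485 \left(168 - 91\right) = 485 \cdot 77 = 37345$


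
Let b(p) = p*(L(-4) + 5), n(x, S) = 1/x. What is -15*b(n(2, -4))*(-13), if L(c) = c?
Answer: 195/2 ≈ 97.500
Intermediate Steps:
b(p) = p (b(p) = p*(-4 + 5) = p*1 = p)
-15*b(n(2, -4))*(-13) = -15/2*(-13) = 195/2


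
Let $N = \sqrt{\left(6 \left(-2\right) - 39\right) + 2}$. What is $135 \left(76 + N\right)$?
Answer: $10260 + 945 i \approx 10260.0 + 945.0 i$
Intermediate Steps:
$N = 7 i$ ($N = \sqrt{\left(-12 - 39\right) + 2} = \sqrt{-51 + 2} = \sqrt{-49} = 7 i \approx 7.0 i$)
$135 \left(76 + N\right) = 135 \left(76 + 7 i\right) = 10260 + 945 i$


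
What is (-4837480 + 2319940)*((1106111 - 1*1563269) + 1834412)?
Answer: -3467292035160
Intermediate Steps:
(-4837480 + 2319940)*((1106111 - 1*1563269) + 1834412) = -2517540*((1106111 - 1563269) + 1834412) = -2517540*(-457158 + 1834412) = -2517540*1377254 = -3467292035160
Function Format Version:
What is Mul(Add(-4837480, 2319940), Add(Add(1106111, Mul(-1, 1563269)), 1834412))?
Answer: -3467292035160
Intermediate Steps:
Mul(Add(-4837480, 2319940), Add(Add(1106111, Mul(-1, 1563269)), 1834412)) = Mul(-2517540, Add(Add(1106111, -1563269), 1834412)) = Mul(-2517540, Add(-457158, 1834412)) = Mul(-2517540, 1377254) = -3467292035160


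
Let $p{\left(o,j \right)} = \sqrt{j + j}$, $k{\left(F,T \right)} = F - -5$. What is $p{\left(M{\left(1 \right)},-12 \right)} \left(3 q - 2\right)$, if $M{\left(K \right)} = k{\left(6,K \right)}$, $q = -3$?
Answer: $- 22 i \sqrt{6} \approx - 53.889 i$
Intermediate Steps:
$k{\left(F,T \right)} = 5 + F$ ($k{\left(F,T \right)} = F + 5 = 5 + F$)
$M{\left(K \right)} = 11$ ($M{\left(K \right)} = 5 + 6 = 11$)
$p{\left(o,j \right)} = \sqrt{2} \sqrt{j}$ ($p{\left(o,j \right)} = \sqrt{2 j} = \sqrt{2} \sqrt{j}$)
$p{\left(M{\left(1 \right)},-12 \right)} \left(3 q - 2\right) = \sqrt{2} \sqrt{-12} \left(3 \left(-3\right) - 2\right) = \sqrt{2} \cdot 2 i \sqrt{3} \left(-9 - 2\right) = 2 i \sqrt{6} \left(-11\right) = - 22 i \sqrt{6}$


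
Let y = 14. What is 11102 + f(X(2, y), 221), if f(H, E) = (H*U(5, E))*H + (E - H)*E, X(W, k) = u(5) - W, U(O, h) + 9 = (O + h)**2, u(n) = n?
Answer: 518883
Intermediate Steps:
U(O, h) = -9 + (O + h)**2
X(W, k) = 5 - W
f(H, E) = E*(E - H) + H**2*(-9 + (5 + E)**2) (f(H, E) = (H*(-9 + (5 + E)**2))*H + (E - H)*E = H**2*(-9 + (5 + E)**2) + E*(E - H) = E*(E - H) + H**2*(-9 + (5 + E)**2))
11102 + f(X(2, y), 221) = 11102 + (221**2 + (5 - 1*2)**2*(-9 + (5 + 221)**2) - 1*221*(5 - 1*2)) = 11102 + (48841 + (5 - 2)**2*(-9 + 226**2) - 1*221*(5 - 2)) = 11102 + (48841 + 3**2*(-9 + 51076) - 1*221*3) = 11102 + (48841 + 9*51067 - 663) = 11102 + (48841 + 459603 - 663) = 11102 + 507781 = 518883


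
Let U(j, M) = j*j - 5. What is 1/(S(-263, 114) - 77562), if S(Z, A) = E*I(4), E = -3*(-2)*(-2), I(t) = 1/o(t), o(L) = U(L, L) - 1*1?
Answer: -5/387816 ≈ -1.2893e-5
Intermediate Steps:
U(j, M) = -5 + j**2 (U(j, M) = j**2 - 5 = -5 + j**2)
o(L) = -6 + L**2 (o(L) = (-5 + L**2) - 1*1 = (-5 + L**2) - 1 = -6 + L**2)
I(t) = 1/(-6 + t**2)
E = -12 (E = 6*(-2) = -12)
S(Z, A) = -6/5 (S(Z, A) = -12/(-6 + 4**2) = -12/(-6 + 16) = -12/10 = -12*1/10 = -6/5)
1/(S(-263, 114) - 77562) = 1/(-6/5 - 77562) = 1/(-387816/5) = -5/387816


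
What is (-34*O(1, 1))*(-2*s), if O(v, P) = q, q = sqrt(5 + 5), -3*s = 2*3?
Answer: -136*sqrt(10) ≈ -430.07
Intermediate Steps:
s = -2 (s = -2*3/3 = -1/3*6 = -2)
q = sqrt(10) ≈ 3.1623
O(v, P) = sqrt(10)
(-34*O(1, 1))*(-2*s) = (-34*sqrt(10))*(-2*(-2)) = -34*sqrt(10)*4 = -136*sqrt(10)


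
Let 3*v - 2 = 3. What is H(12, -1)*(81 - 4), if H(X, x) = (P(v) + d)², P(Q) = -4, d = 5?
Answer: 77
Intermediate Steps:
v = 5/3 (v = ⅔ + (⅓)*3 = ⅔ + 1 = 5/3 ≈ 1.6667)
H(X, x) = 1 (H(X, x) = (-4 + 5)² = 1² = 1)
H(12, -1)*(81 - 4) = 1*(81 - 4) = 1*77 = 77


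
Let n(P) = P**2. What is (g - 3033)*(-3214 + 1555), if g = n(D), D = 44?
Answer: 1819923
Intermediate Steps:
g = 1936 (g = 44**2 = 1936)
(g - 3033)*(-3214 + 1555) = (1936 - 3033)*(-3214 + 1555) = -1097*(-1659) = 1819923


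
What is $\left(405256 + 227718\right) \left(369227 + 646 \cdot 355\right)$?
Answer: $378871018518$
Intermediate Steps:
$\left(405256 + 227718\right) \left(369227 + 646 \cdot 355\right) = 632974 \left(369227 + 229330\right) = 632974 \cdot 598557 = 378871018518$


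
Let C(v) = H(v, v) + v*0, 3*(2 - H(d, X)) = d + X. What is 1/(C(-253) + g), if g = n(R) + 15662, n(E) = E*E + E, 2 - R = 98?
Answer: 3/74858 ≈ 4.0076e-5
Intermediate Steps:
R = -96 (R = 2 - 1*98 = 2 - 98 = -96)
n(E) = E + E**2 (n(E) = E**2 + E = E + E**2)
H(d, X) = 2 - X/3 - d/3 (H(d, X) = 2 - (d + X)/3 = 2 - (X + d)/3 = 2 + (-X/3 - d/3) = 2 - X/3 - d/3)
C(v) = 2 - 2*v/3 (C(v) = (2 - v/3 - v/3) + v*0 = (2 - 2*v/3) + 0 = 2 - 2*v/3)
g = 24782 (g = -96*(1 - 96) + 15662 = -96*(-95) + 15662 = 9120 + 15662 = 24782)
1/(C(-253) + g) = 1/((2 - 2/3*(-253)) + 24782) = 1/((2 + 506/3) + 24782) = 1/(512/3 + 24782) = 1/(74858/3) = 3/74858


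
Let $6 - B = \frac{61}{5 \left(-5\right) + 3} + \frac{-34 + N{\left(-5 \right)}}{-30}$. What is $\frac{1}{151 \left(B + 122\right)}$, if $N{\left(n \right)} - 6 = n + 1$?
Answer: $\frac{330}{6463253} \approx 5.1058 \cdot 10^{-5}$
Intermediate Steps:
$N{\left(n \right)} = 7 + n$ ($N{\left(n \right)} = 6 + \left(n + 1\right) = 6 + \left(1 + n\right) = 7 + n$)
$B = \frac{2543}{330}$ ($B = 6 - \left(\frac{61}{5 \left(-5\right) + 3} + \frac{-34 + \left(7 - 5\right)}{-30}\right) = 6 - \left(\frac{61}{-25 + 3} + \left(-34 + 2\right) \left(- \frac{1}{30}\right)\right) = 6 - \left(\frac{61}{-22} - - \frac{16}{15}\right) = 6 - \left(61 \left(- \frac{1}{22}\right) + \frac{16}{15}\right) = 6 - \left(- \frac{61}{22} + \frac{16}{15}\right) = 6 - - \frac{563}{330} = 6 + \frac{563}{330} = \frac{2543}{330} \approx 7.7061$)
$\frac{1}{151 \left(B + 122\right)} = \frac{1}{151 \left(\frac{2543}{330} + 122\right)} = \frac{1}{151 \cdot \frac{42803}{330}} = \frac{1}{\frac{6463253}{330}} = \frac{330}{6463253}$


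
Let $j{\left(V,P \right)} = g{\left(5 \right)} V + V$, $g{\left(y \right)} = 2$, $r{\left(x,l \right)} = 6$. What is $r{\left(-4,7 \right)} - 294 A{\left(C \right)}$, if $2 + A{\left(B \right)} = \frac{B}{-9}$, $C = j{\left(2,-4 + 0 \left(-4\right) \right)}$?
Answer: $790$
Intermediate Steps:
$j{\left(V,P \right)} = 3 V$ ($j{\left(V,P \right)} = 2 V + V = 3 V$)
$C = 6$ ($C = 3 \cdot 2 = 6$)
$A{\left(B \right)} = -2 - \frac{B}{9}$ ($A{\left(B \right)} = -2 + \frac{B}{-9} = -2 + B \left(- \frac{1}{9}\right) = -2 - \frac{B}{9}$)
$r{\left(-4,7 \right)} - 294 A{\left(C \right)} = 6 - 294 \left(-2 - \frac{2}{3}\right) = 6 - -784 = 6 + 784 = 790$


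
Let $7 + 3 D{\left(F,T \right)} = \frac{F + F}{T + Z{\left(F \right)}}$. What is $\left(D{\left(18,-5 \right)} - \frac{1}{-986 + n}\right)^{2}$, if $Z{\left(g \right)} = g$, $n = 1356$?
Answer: $\frac{415711321}{208224900} \approx 1.9965$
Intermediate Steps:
$D{\left(F,T \right)} = - \frac{7}{3} + \frac{2 F}{3 \left(F + T\right)}$ ($D{\left(F,T \right)} = - \frac{7}{3} + \frac{\left(F + F\right) \frac{1}{T + F}}{3} = - \frac{7}{3} + \frac{2 F \frac{1}{F + T}}{3} = - \frac{7}{3} + \frac{2 F}{3 \left(F + T\right)}$)
$\left(D{\left(18,-5 \right)} - \frac{1}{-986 + n}\right)^{2} = \left(\frac{\left(-7\right) \left(-5\right) - 90}{3 \left(18 - 5\right)} - \frac{1}{-986 + 1356}\right)^{2} = \left(\frac{35 - 90}{3 \cdot 13} - \frac{1}{370}\right)^{2} = \left(\frac{1}{3} \cdot \frac{1}{13} \left(-55\right) - \frac{1}{370}\right)^{2} = \left(- \frac{55}{39} - \frac{1}{370}\right)^{2} = \left(- \frac{20389}{14430}\right)^{2} = \frac{415711321}{208224900}$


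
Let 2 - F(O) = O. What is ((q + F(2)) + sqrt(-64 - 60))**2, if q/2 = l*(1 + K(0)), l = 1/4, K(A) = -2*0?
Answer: -495/4 + 2*I*sqrt(31) ≈ -123.75 + 11.136*I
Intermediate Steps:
K(A) = 0
F(O) = 2 - O
l = 1/4 (l = 1*(1/4) = 1/4 ≈ 0.25000)
q = 1/2 (q = 2*((1 + 0)/4) = 2*((1/4)*1) = 2*(1/4) = 1/2 ≈ 0.50000)
((q + F(2)) + sqrt(-64 - 60))**2 = ((1/2 + (2 - 1*2)) + sqrt(-64 - 60))**2 = ((1/2 + (2 - 2)) + sqrt(-124))**2 = ((1/2 + 0) + 2*I*sqrt(31))**2 = (1/2 + 2*I*sqrt(31))**2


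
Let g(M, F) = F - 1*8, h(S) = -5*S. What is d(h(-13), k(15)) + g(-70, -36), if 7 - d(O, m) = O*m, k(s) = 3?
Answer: -232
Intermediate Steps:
d(O, m) = 7 - O*m
g(M, F) = -8 + F (g(M, F) = F - 8 = -8 + F)
d(h(-13), k(15)) + g(-70, -36) = (7 - 1*(-5*(-13))*3) + (-8 - 36) = (7 - 1*65*3) - 44 = (7 - 195) - 44 = -188 - 44 = -232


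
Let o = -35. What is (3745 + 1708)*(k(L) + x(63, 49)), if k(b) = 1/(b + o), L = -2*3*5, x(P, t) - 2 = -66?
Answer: -22689933/65 ≈ -3.4908e+5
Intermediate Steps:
x(P, t) = -64 (x(P, t) = 2 - 66 = -64)
L = -30 (L = -6*5 = -30)
k(b) = 1/(-35 + b) (k(b) = 1/(b - 35) = 1/(-35 + b))
(3745 + 1708)*(k(L) + x(63, 49)) = (3745 + 1708)*(1/(-35 - 30) - 64) = 5453*(1/(-65) - 64) = 5453*(-1/65 - 64) = 5453*(-4161/65) = -22689933/65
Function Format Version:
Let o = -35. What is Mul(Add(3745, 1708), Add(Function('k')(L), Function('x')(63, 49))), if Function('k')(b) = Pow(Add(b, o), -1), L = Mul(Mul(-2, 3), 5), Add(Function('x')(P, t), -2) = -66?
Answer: Rational(-22689933, 65) ≈ -3.4908e+5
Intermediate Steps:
Function('x')(P, t) = -64 (Function('x')(P, t) = Add(2, -66) = -64)
L = -30 (L = Mul(-6, 5) = -30)
Function('k')(b) = Pow(Add(-35, b), -1) (Function('k')(b) = Pow(Add(b, -35), -1) = Pow(Add(-35, b), -1))
Mul(Add(3745, 1708), Add(Function('k')(L), Function('x')(63, 49))) = Mul(Add(3745, 1708), Add(Pow(Add(-35, -30), -1), -64)) = Mul(5453, Add(Pow(-65, -1), -64)) = Mul(5453, Add(Rational(-1, 65), -64)) = Mul(5453, Rational(-4161, 65)) = Rational(-22689933, 65)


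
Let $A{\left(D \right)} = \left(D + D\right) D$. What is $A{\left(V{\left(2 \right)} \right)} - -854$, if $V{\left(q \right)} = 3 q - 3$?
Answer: $872$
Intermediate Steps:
$V{\left(q \right)} = -3 + 3 q$
$A{\left(D \right)} = 2 D^{2}$ ($A{\left(D \right)} = 2 D D = 2 D^{2}$)
$A{\left(V{\left(2 \right)} \right)} - -854 = 2 \left(-3 + 3 \cdot 2\right)^{2} - -854 = 2 \left(-3 + 6\right)^{2} + 854 = 2 \cdot 3^{2} + 854 = 2 \cdot 9 + 854 = 18 + 854 = 872$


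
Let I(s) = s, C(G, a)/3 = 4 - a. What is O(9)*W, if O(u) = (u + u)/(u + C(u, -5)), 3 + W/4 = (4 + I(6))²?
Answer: 194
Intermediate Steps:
C(G, a) = 12 - 3*a (C(G, a) = 3*(4 - a) = 12 - 3*a)
W = 388 (W = -12 + 4*(4 + 6)² = -12 + 4*10² = -12 + 4*100 = -12 + 400 = 388)
O(u) = 2*u/(27 + u) (O(u) = (u + u)/(u + (12 - 3*(-5))) = (2*u)/(u + (12 + 15)) = (2*u)/(u + 27) = (2*u)/(27 + u) = 2*u/(27 + u))
O(9)*W = (2*9/(27 + 9))*388 = (2*9/36)*388 = (2*9*(1/36))*388 = (½)*388 = 194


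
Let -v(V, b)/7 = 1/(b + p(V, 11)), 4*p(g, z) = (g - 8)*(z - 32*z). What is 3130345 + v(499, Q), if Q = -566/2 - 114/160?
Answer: 10553385314925/3371317 ≈ 3.1303e+6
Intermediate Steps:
p(g, z) = -31*z*(-8 + g)/4 (p(g, z) = ((g - 8)*(z - 32*z))/4 = ((-8 + g)*(-31*z))/4 = (-31*z*(-8 + g))/4 = -31*z*(-8 + g)/4)
Q = -22697/80 (Q = -566*1/2 - 114*1/160 = -283 - 57/80 = -22697/80 ≈ -283.71)
v(V, b) = -7/(682 + b - 341*V/4) (v(V, b) = -7/(b + (31/4)*11*(8 - V)) = -7/(b + (682 - 341*V/4)) = -7/(682 + b - 341*V/4))
3130345 + v(499, Q) = 3130345 - 28/(2728 - 341*499 + 4*(-22697/80)) = 3130345 - 28/(2728 - 170159 - 22697/20) = 3130345 - 28/(-3371317/20) = 3130345 - 28*(-20/3371317) = 3130345 + 560/3371317 = 10553385314925/3371317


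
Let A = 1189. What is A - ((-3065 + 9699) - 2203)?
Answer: -3242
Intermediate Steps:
A - ((-3065 + 9699) - 2203) = 1189 - ((-3065 + 9699) - 2203) = 1189 - (6634 - 2203) = 1189 - 1*4431 = 1189 - 4431 = -3242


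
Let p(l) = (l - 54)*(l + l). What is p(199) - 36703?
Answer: 21007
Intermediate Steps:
p(l) = 2*l*(-54 + l) (p(l) = (-54 + l)*(2*l) = 2*l*(-54 + l))
p(199) - 36703 = 2*199*(-54 + 199) - 36703 = 2*199*145 - 36703 = 57710 - 36703 = 21007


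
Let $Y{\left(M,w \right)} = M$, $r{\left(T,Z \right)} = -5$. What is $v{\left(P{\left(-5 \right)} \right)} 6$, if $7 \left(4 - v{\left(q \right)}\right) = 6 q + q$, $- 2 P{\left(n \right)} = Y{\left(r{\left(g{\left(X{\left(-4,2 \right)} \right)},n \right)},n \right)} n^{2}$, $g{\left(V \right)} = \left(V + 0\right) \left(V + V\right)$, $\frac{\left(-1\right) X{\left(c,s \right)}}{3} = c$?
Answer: $-351$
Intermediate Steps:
$X{\left(c,s \right)} = - 3 c$
$g{\left(V \right)} = 2 V^{2}$ ($g{\left(V \right)} = V 2 V = 2 V^{2}$)
$P{\left(n \right)} = \frac{5 n^{2}}{2}$ ($P{\left(n \right)} = - \frac{\left(-5\right) n^{2}}{2} = \frac{5 n^{2}}{2}$)
$v{\left(q \right)} = 4 - q$ ($v{\left(q \right)} = 4 - \frac{6 q + q}{7} = 4 - \frac{7 q}{7} = 4 - q$)
$v{\left(P{\left(-5 \right)} \right)} 6 = \left(4 - \frac{5 \left(-5\right)^{2}}{2}\right) 6 = \left(4 - \frac{5}{2} \cdot 25\right) 6 = \left(4 - \frac{125}{2}\right) 6 = \left(- \frac{117}{2}\right) 6 = -351$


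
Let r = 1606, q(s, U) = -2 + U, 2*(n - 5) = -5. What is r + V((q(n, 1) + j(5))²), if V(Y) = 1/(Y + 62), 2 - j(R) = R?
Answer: 125269/78 ≈ 1606.0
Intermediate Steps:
n = 5/2 (n = 5 + (½)*(-5) = 5 - 5/2 = 5/2 ≈ 2.5000)
j(R) = 2 - R
V(Y) = 1/(62 + Y)
r + V((q(n, 1) + j(5))²) = 1606 + 1/(62 + ((-2 + 1) + (2 - 1*5))²) = 1606 + 1/(62 + (-1 + (2 - 5))²) = 1606 + 1/(62 + (-1 - 3)²) = 1606 + 1/(62 + (-4)²) = 1606 + 1/(62 + 16) = 1606 + 1/78 = 125269/78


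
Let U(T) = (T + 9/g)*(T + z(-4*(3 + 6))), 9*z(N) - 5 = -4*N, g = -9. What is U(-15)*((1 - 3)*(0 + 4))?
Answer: 1792/9 ≈ 199.11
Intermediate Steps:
z(N) = 5/9 - 4*N/9 (z(N) = 5/9 + (-4*N)/9 = 5/9 - 4*N/9)
U(T) = (-1 + T)*(149/9 + T) (U(T) = (T + 9/(-9))*(T + (5/9 - (-16)*(3 + 6)/9)) = (T + 9*(-⅑))*(T + (5/9 - (-16)*9/9)) = (T - 1)*(T + (5/9 - 4/9*(-36))) = (-1 + T)*(T + (5/9 + 16)) = (-1 + T)*(T + 149/9) = (-1 + T)*(149/9 + T))
U(-15)*((1 - 3)*(0 + 4)) = (-149/9 + (-15)² + (140/9)*(-15))*((1 - 3)*(0 + 4)) = (-149/9 + 225 - 700/3)*(-2*4) = -224/9*(-8) = 1792/9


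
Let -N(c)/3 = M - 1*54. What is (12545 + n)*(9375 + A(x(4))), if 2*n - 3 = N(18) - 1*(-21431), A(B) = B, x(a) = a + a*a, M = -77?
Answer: 440785215/2 ≈ 2.2039e+8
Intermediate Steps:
N(c) = 393 (N(c) = -3*(-77 - 1*54) = -3*(-77 - 54) = -3*(-131) = 393)
x(a) = a + a²
n = 21827/2 (n = 3/2 + (393 - 1*(-21431))/2 = 3/2 + (393 + 21431)/2 = 3/2 + (½)*21824 = 3/2 + 10912 = 21827/2 ≈ 10914.)
(12545 + n)*(9375 + A(x(4))) = (12545 + 21827/2)*(9375 + 4*(1 + 4)) = 46917*(9375 + 4*5)/2 = 46917*(9375 + 20)/2 = (46917/2)*9395 = 440785215/2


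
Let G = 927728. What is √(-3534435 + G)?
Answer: I*√2606707 ≈ 1614.5*I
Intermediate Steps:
√(-3534435 + G) = √(-3534435 + 927728) = √(-2606707) = I*√2606707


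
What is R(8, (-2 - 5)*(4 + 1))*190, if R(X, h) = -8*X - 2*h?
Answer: 1140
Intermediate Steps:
R(8, (-2 - 5)*(4 + 1))*190 = (-8*8 - 2*(-2 - 5)*(4 + 1))*190 = (-64 - (-14)*5)*190 = (-64 - 2*(-35))*190 = (-64 + 70)*190 = 6*190 = 1140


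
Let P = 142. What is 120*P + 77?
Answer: 17117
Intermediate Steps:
120*P + 77 = 120*142 + 77 = 17040 + 77 = 17117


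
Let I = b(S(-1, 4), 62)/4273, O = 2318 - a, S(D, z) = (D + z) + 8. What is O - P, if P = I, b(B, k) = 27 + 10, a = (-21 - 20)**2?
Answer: 2721864/4273 ≈ 636.99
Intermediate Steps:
S(D, z) = 8 + D + z
a = 1681 (a = (-41)**2 = 1681)
O = 637 (O = 2318 - 1*1681 = 2318 - 1681 = 637)
b(B, k) = 37
I = 37/4273 ≈ 0.0086590
P = 37/4273 ≈ 0.0086590
O - P = 637 - 1*37/4273 = 637 - 37/4273 = 2721864/4273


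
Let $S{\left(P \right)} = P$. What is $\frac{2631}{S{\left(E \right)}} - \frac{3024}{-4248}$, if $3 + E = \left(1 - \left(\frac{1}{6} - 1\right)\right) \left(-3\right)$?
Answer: $- \frac{309744}{1003} \approx -308.82$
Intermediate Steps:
$E = - \frac{17}{2}$ ($E = -3 + \left(1 - \left(\frac{1}{6} - 1\right)\right) \left(-3\right) = -3 + \left(1 - - \frac{5}{6}\right) \left(-3\right) = -3 + \left(1 + \left(- \frac{1}{6} + 1\right)\right) \left(-3\right) = -3 + \left(1 + \frac{5}{6}\right) \left(-3\right) = -3 + \frac{11}{6} \left(-3\right) = -3 - \frac{11}{2} = - \frac{17}{2} \approx -8.5$)
$\frac{2631}{S{\left(E \right)}} - \frac{3024}{-4248} = \frac{2631}{- \frac{17}{2}} - \frac{3024}{-4248} = 2631 \left(- \frac{2}{17}\right) - - \frac{42}{59} = - \frac{5262}{17} + \frac{42}{59} = - \frac{309744}{1003}$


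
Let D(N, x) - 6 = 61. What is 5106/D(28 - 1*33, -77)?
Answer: 5106/67 ≈ 76.209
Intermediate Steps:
D(N, x) = 67 (D(N, x) = 6 + 61 = 67)
5106/D(28 - 1*33, -77) = 5106/67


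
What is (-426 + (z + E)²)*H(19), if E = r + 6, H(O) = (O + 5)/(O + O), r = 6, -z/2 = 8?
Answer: -4920/19 ≈ -258.95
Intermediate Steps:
z = -16 (z = -2*8 = -16)
H(O) = (5 + O)/(2*O) (H(O) = (5 + O)/((2*O)) = (5 + O)*(1/(2*O)) = (5 + O)/(2*O))
E = 12 (E = 6 + 6 = 12)
(-426 + (z + E)²)*H(19) = (-426 + (-16 + 12)²)*((½)*(5 + 19)/19) = (-426 + (-4)²)*((½)*(1/19)*24) = (-426 + 16)*(12/19) = -410*12/19 = -4920/19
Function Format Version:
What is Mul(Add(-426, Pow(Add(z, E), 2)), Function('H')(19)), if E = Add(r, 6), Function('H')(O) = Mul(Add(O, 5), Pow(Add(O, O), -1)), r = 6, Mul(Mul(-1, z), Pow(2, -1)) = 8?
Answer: Rational(-4920, 19) ≈ -258.95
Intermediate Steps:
z = -16 (z = Mul(-2, 8) = -16)
Function('H')(O) = Mul(Rational(1, 2), Pow(O, -1), Add(5, O)) (Function('H')(O) = Mul(Add(5, O), Pow(Mul(2, O), -1)) = Mul(Add(5, O), Mul(Rational(1, 2), Pow(O, -1))) = Mul(Rational(1, 2), Pow(O, -1), Add(5, O)))
E = 12 (E = Add(6, 6) = 12)
Mul(Add(-426, Pow(Add(z, E), 2)), Function('H')(19)) = Mul(Add(-426, Pow(Add(-16, 12), 2)), Mul(Rational(1, 2), Pow(19, -1), Add(5, 19))) = Mul(Add(-426, Pow(-4, 2)), Mul(Rational(1, 2), Rational(1, 19), 24)) = Mul(Add(-426, 16), Rational(12, 19)) = Mul(-410, Rational(12, 19)) = Rational(-4920, 19)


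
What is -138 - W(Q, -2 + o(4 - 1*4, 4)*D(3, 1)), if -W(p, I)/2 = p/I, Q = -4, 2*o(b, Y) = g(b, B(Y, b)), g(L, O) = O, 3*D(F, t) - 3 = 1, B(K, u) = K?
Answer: -150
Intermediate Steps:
D(F, t) = 4/3 (D(F, t) = 1 + (1/3)*1 = 1 + 1/3 = 4/3)
o(b, Y) = Y/2
W(p, I) = -2*p/I
-138 - W(Q, -2 + o(4 - 1*4, 4)*D(3, 1)) = -138 - (-2)*(-4)/(-2 + ((1/2)*4)*(4/3)) = -138 - (-2)*(-4)/(-2 + 2*(4/3)) = -138 - (-2)*(-4)/(-2 + 8/3) = -138 - (-2)*(-4)/2/3 = -138 - (-2)*(-4)*3/2 = -138 - 1*12 = -138 - 12 = -150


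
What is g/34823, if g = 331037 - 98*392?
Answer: 292621/34823 ≈ 8.4031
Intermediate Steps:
g = 292621 (g = 331037 - 1*38416 = 331037 - 38416 = 292621)
g/34823 = 292621/34823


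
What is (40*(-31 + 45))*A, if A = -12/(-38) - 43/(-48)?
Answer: 38675/57 ≈ 678.51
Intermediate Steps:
A = 1105/912 (A = -12*(-1/38) - 43*(-1/48) = 6/19 + 43/48 = 1105/912 ≈ 1.2116)
(40*(-31 + 45))*A = (40*(-31 + 45))*(1105/912) = (40*14)*(1105/912) = 560*(1105/912) = 38675/57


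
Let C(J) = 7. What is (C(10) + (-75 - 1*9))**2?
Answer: 5929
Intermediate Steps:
(C(10) + (-75 - 1*9))**2 = (7 + (-75 - 1*9))**2 = (7 + (-75 - 9))**2 = (7 - 84)**2 = (-77)**2 = 5929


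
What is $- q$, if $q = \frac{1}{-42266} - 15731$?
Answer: $\frac{664886447}{42266} \approx 15731.0$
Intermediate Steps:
$q = - \frac{664886447}{42266}$ ($q = - \frac{1}{42266} - 15731 = - \frac{664886447}{42266} \approx -15731.0$)
$- q = \left(-1\right) \left(- \frac{664886447}{42266}\right) = \frac{664886447}{42266}$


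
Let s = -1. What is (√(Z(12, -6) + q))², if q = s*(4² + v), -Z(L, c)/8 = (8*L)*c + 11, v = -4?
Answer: 4508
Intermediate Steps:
Z(L, c) = -88 - 64*L*c (Z(L, c) = -8*((8*L)*c + 11) = -8*(8*L*c + 11) = -8*(11 + 8*L*c) = -88 - 64*L*c)
q = -12 (q = -(4² - 4) = -(16 - 4) = -1*12 = -12)
(√(Z(12, -6) + q))² = (√((-88 - 64*12*(-6)) - 12))² = (√((-88 + 4608) - 12))² = (√(4520 - 12))² = (√4508)² = (14*√23)² = 4508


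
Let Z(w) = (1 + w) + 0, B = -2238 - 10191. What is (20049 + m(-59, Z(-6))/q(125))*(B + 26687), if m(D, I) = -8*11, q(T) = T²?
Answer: 4466540026546/15625 ≈ 2.8586e+8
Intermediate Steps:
B = -12429
Z(w) = 1 + w
m(D, I) = -88
(20049 + m(-59, Z(-6))/q(125))*(B + 26687) = (20049 - 88/(125²))*(-12429 + 26687) = (20049 - 88/15625)*14258 = (313265537/15625)*14258 = 4466540026546/15625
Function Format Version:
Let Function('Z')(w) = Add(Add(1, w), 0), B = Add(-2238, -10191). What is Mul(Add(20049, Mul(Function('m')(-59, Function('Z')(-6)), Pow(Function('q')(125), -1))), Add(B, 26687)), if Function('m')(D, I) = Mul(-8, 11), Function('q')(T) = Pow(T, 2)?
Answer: Rational(4466540026546, 15625) ≈ 2.8586e+8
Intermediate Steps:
B = -12429
Function('Z')(w) = Add(1, w)
Function('m')(D, I) = -88
Mul(Add(20049, Mul(Function('m')(-59, Function('Z')(-6)), Pow(Function('q')(125), -1))), Add(B, 26687)) = Mul(Add(20049, Mul(-88, Pow(Pow(125, 2), -1))), Add(-12429, 26687)) = Mul(Add(20049, Mul(-88, Pow(15625, -1))), 14258) = Mul(Add(20049, Mul(-88, Rational(1, 15625))), 14258) = Mul(Add(20049, Rational(-88, 15625)), 14258) = Mul(Rational(313265537, 15625), 14258) = Rational(4466540026546, 15625)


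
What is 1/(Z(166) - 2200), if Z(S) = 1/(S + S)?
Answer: -332/730399 ≈ -0.00045455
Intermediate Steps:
Z(S) = 1/(2*S)
1/(Z(166) - 2200) = 1/((½)/166 - 2200) = 1/((½)*(1/166) - 2200) = 1/(1/332 - 2200) = 1/(-730399/332) = -332/730399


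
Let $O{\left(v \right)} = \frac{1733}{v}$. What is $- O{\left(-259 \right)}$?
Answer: $\frac{1733}{259} \approx 6.6911$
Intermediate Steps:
$- O{\left(-259 \right)} = - \frac{1733}{-259} = - \frac{1733 \left(-1\right)}{259} = \left(-1\right) \left(- \frac{1733}{259}\right) = \frac{1733}{259}$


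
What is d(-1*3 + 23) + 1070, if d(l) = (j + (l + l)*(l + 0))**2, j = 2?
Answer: 644274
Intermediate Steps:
d(l) = (2 + 2*l**2)**2 (d(l) = (2 + (l + l)*(l + 0))**2 = (2 + (2*l)*l)**2 = (2 + 2*l**2)**2)
d(-1*3 + 23) + 1070 = 4*(1 + (-1*3 + 23)**2)**2 + 1070 = 4*(1 + (-3 + 23)**2)**2 + 1070 = 4*(1 + 20**2)**2 + 1070 = 4*(1 + 400)**2 + 1070 = 4*401**2 + 1070 = 4*160801 + 1070 = 643204 + 1070 = 644274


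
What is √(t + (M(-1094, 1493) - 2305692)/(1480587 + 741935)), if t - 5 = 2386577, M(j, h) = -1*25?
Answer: √11788764965639627414/2222522 ≈ 1544.9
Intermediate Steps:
M(j, h) = -25
t = 2386582 (t = 5 + 2386577 = 2386582)
√(t + (M(-1094, 1493) - 2305692)/(1480587 + 741935)) = √(2386582 + (-25 - 2305692)/(1480587 + 741935)) = √(2386582 - 2305717/2222522) = √(5304228694087/2222522) = √11788764965639627414/2222522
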